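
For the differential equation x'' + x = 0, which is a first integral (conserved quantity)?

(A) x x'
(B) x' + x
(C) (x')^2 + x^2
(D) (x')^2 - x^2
C

A first integral I satisfies dI/dt = 0 along every solution. Differentiate each option and use the equation of motion:
(A) d/dt[x x'] = (x')^2 + x x'' = (x')^2 - x^2, not identically 0
(B) d/dt[x' + x] = x'' + x' = -x + x', not identically 0
(C) d/dt[(x')^2 + x^2] = 2x'x'' + 2x x' = 2x'(-x) + 2x x' = 0
(D) d/dt[(x')^2 - x^2] = 2x'x'' - 2x x' = -4x x', not identically 0

Only (C) has zero time-derivative. So the energy-like quantity (x')^2 + x^2 is the first integral.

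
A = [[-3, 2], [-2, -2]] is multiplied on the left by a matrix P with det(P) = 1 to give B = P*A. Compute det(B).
10

By the multiplicative property of determinants, det(B) = det(P*A) = det(P) * det(A) = det(A),
so the determinant is invariant under multiplication by any determinant-1 matrix; we just need det(A).

det(A) = (-3)(-2) - (2)(-2) = 6 - (-4) = 10

Therefore det(B) = 1 * 10 = 10.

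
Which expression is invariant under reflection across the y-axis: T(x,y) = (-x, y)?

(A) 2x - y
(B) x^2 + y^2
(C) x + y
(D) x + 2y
B

The map is reflection across the y-axis: T(x,y) = (-x, y).
Substitute the transformed coordinates into each option and compare with the original:
(A) 2x - y  ->  2(-x) - (y) = -2x - y   [differs from 2x - y: not invariant]
(B) x^2 + y^2  ->  (-x)^2 + (y)^2 = x^2 + y^2   [equals x^2 + y^2: invariant]
(C) x + y  ->  (-x) + (y) = -x + y   [differs from x + y: not invariant]
(D) x + 2y  ->  (-x) + 2(y) = -x + 2y   [differs from x + 2y: not invariant]

Only option (B), x^2 + y^2, is unchanged by the transformation.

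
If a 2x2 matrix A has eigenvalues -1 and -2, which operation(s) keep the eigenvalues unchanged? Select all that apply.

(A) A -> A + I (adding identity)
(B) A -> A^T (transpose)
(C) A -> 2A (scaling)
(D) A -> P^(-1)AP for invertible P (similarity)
B and D

Eigenvalues are preserved by:
1. Similarity transformations: A -> P^(-1)AP (same characteristic polynomial)
2. Transpose: A^T has the same eigenvalues as A

Eigenvalues are NOT preserved by:
- Adding identity: eigenvalues become -1+1, -2+1
- Scaling: eigenvalues become -2, -4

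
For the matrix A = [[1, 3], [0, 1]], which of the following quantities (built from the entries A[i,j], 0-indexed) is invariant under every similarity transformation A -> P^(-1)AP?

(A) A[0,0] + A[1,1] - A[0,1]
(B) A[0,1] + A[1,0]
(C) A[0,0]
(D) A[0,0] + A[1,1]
D

A[0,0] + A[1,1] is the trace of A. By the cyclic property of the trace, tr(P^(-1)AP) = tr(APP^(-1)) = tr(A), so it is the same for every matrix similar to A.

The other combinations are not similarity invariants. For example, take P = [[1, 1], [1, 2]] (det P = 1), so P^(-1) = [[2, -1], [-1, 1]] and
B = P^(-1)AP = [[7, 12], [-3, -5]].
Evaluating each option on A and on B:
(A) A[0,0] + A[1,1] - A[0,1]: -1 for A, -10 for B -> changes
(B) A[0,1] + A[1,0]: 3 for A, 9 for B -> changes
(C) A[0,0]: 1 for A, 7 for B -> changes
(D) A[0,0] + A[1,1]: 2 for A, 2 for B -> unchanged

Only (D) A[0,0] + A[1,1] = 2 survives (and it does so for every P, not just this one), so it is the invariant.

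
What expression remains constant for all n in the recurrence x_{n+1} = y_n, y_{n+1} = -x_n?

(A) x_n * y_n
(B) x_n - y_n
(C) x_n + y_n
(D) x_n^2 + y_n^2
D

For the recurrence x_{n+1} = y_n, y_{n+1} = -x_n:

x_{n+1}^2 + y_{n+1}^2 = y_n^2 + (-x_n)^2 = x_n^2 + y_n^2
The sum of squares is conserved (like energy in a harmonic oscillator).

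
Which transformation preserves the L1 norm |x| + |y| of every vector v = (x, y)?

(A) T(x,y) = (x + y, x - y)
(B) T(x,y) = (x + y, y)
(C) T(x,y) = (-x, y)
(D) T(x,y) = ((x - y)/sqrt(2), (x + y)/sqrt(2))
C

A transformation preserves a norm if ||T(v)|| = ||v|| for every v; a single vector where the norm changes rules an option out.

(A) T(x,y) = (x + y, x - y): v = (1, 0) has norm |1| + |0| = 1, but T(v) = (1, 1) has norm 2 -- not preserved.
(B) T(x,y) = (x + y, y): v = (0, 1) has norm |0| + |1| = 1, but T(v) = (1, 1) has norm 2 -- not preserved.
(C) T(x,y) = (-x, y): preserves the norm -- it only permutes the coordinates and/or flips signs, which leaves |x| + |y| unchanged.
(D) T(x,y) = ((x - y)/sqrt(2), (x + y)/sqrt(2)): v = (1, 0) has norm |1| + |0| = 1, but T(v) = (sqrt(2)/2, sqrt(2)/2) has norm sqrt(2) -- not preserved.

Therefore the answer is (C).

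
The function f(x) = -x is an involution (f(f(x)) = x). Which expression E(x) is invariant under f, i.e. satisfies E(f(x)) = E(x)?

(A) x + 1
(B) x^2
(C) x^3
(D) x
B

Replace x by f(x) = -x in each option and simplify. As a quick numerical cross-check, also compare E(4) with E(f(4)) = E(-4).

(A) x + 1  ->  (-x) + 1 = 1 - x; check: E(4) = 5 but E(-4) = -3.   [not invariant]
(B) x^2  ->  (-x)^2, which simplifies back to x^2; check: E(4) = 16, E(-4) = 16.   [invariant]
(C) x^3  ->  (-x)^3 = -x^3; check: E(4) = 64 but E(-4) = -64.   [not invariant]
(D) x  ->  (-x) = -x; check: E(4) = 4 but E(-4) = -4.   [not invariant]

Only (B) is unchanged. E is symmetric under swapping x with f(x) = -x, which is exactly what an involution does.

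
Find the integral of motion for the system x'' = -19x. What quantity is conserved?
E = (x')^2 + 19x^2

Multiply the equation by x':
x' * x'' = -19x * x'
The left side is d/dt[(x')^2/2] and the right side is d/dt[-19x^2/2], so
d/dt[(x')^2/2 + 19x^2/2] = 0, i.e. (x')^2/2 + 19x^2/2 = constant.
Multiplying by 2, the integral of motion is E = (x')^2 + 19x^2.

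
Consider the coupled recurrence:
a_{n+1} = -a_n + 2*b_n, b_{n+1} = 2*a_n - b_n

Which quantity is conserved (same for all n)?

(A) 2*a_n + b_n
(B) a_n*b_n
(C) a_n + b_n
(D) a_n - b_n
C

Replace a_n by a_{n+1} = -a_n + 2*b_n and b_n by b_{n+1} = 2*a_n - b_n in each option and simplify:
(A) 2*a_n + b_n  ->  2*(-a_n + 2*b_n) + (2*a_n - b_n) = 3*b_n   [not conserved]
(B) a_n*b_n  ->  (-a_n + 2*b_n)*(2*a_n - b_n) = -2*a_n^2 + 5*a_n*b_n - 2*b_n^2   [not conserved]
(C) a_n + b_n  ->  (-a_n + 2*b_n) + (2*a_n - b_n) = a_n + b_n   [conserved]
(D) a_n - b_n  ->  (-a_n + 2*b_n) - (2*a_n - b_n) = -3*a_n + 3*b_n   [not conserved]

Only (C) a_n + b_n returns to itself after one step, so it is the conserved quantity.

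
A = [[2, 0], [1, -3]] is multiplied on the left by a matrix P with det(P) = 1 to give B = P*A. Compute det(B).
-6

By the multiplicative property of determinants, det(B) = det(P*A) = det(P) * det(A) = det(A),
so the determinant is invariant under multiplication by any determinant-1 matrix; we just need det(A).

det(A) = (2)(-3) - (0)(1) = -6 - 0 = -6

Therefore det(B) = 1 * (-6) = -6.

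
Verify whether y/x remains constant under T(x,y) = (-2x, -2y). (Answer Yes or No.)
Yes

Substitute T(x,y) = (-2x, -2y) into the expression and compare with the original.

Original: y/x
After applying T: (-2y)/(-2x) = y/x

This is identical to the original y/x, so the expression is invariant.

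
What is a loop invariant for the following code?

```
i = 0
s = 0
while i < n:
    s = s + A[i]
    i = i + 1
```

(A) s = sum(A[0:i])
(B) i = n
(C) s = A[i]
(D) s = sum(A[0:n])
A

A loop invariant must hold before the first iteration and be re-established by every execution of the body.

(A) s = sum(A[0:i]): Initially i = 0 and s = 0 = sum of the empty slice A[0:0]. If s = sum(A[0:i]) holds at the top of an iteration, the body sets s to sum(A[0:i]) + A[i] = sum(A[0:i+1]) and then i to i+1, so s = sum(A[0:i]) holds again. At exit i = n, giving s = sum(A[0:n]).

The other options fail:
(B) i = n: false initially (i = 0); it is the exit condition, not an invariant.
(C) s = A[i]: after the first iteration s = A[0] but i = 1, so s = A[i] compares s with the wrong element (and fails in general).
(D) s = sum(A[0:n]): false before the loop (s = 0, not the full sum) -- it only becomes true at exit.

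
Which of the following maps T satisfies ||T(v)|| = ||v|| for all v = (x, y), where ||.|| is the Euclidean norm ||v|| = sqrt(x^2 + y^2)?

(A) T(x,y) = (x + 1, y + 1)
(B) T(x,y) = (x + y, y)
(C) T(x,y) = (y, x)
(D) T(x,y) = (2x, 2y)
C

A transformation preserves a norm if ||T(v)|| = ||v|| for every v; a single vector where the norm changes rules an option out.

(A) T(x,y) = (x + 1, y + 1): v = (1, 0) has norm sqrt((1)^2 + (0)^2) = 1, but T(v) = (2, 1) has norm sqrt(5) -- not preserved.
(B) T(x,y) = (x + y, y): v = (0, 1) has norm sqrt((0)^2 + (1)^2) = 1, but T(v) = (1, 1) has norm sqrt(2) -- not preserved.
(C) T(x,y) = (y, x): preserves the norm -- it is an orthogonal map (a rotation/reflection), and (y)^2 + (x)^2 simplifies to x^2 + y^2.
(D) T(x,y) = (2x, 2y): v = (1, 0) has norm sqrt((1)^2 + (0)^2) = 1, but T(v) = (2, 0) has norm 2 -- not preserved.

Therefore the answer is (C).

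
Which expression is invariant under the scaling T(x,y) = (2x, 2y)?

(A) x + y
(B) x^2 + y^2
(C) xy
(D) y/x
D

Under the uniform scaling T(x,y) = (2x, 2y):
Substitute the transformed coordinates into each option and compare with the original:
(A) x + y  ->  (2x) + (2y) = 2x + 2y   [differs from x + y: not invariant]
(B) x^2 + y^2  ->  (2x)^2 + (2y)^2 = 4x^2 + 4y^2   [differs from x^2 + y^2: not invariant]
(C) xy  ->  (2x)(2y) = 4xy   [differs from xy: not invariant]
(D) y/x  ->  (2y)/(2x) = y/x   [equals y/x: invariant]

Only option (D), y/x, is unchanged by the transformation.
The common factor 2 cancels in a ratio of coordinates, while sums, products and sums of squares pick up factors of 2 or 4.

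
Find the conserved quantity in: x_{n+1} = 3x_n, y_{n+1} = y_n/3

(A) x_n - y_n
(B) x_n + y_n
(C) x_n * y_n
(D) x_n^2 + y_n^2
C

For the recurrence x_{n+1} = 3x_n, y_{n+1} = y_n/3:

x_{n+1} * y_{n+1} = (3x_n) * (y_n/3) = x_n * y_n
The product is conserved.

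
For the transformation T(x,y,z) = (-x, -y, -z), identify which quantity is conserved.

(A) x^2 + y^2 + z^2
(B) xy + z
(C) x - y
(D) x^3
A

Apply T(x,y,z) = (-x, -y, -z) to each option, i.e. replace (x, y, z) by the transformed coordinates.
Substitute the transformed coordinates into each option and compare with the original:
(A) x^2 + y^2 + z^2  ->  (-x)^2 + (-y)^2 + (-z)^2 = x^2 + y^2 + z^2   [equals x^2 + y^2 + z^2: invariant]
(B) xy + z  ->  (-x)(-y) + (-z) = xy - z   [differs from xy + z: not invariant]
(C) x - y  ->  (-x) - (-y) = -x + y   [differs from x - y: not invariant]
(D) x^3  ->  (-x)^3 = -x^3   [differs from x^3: not invariant]

Only option (A), x^2 + y^2 + z^2, is unchanged by the transformation.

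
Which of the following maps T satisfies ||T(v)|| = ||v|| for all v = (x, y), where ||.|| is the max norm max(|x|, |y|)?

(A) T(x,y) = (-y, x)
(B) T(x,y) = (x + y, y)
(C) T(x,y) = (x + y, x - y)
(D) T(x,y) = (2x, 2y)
A

A transformation preserves a norm if ||T(v)|| = ||v|| for every v; a single vector where the norm changes rules an option out.

(A) T(x,y) = (-y, x): preserves the norm -- it only permutes the coordinates and/or flips signs, which leaves max(|x|, |y|) unchanged.
(B) T(x,y) = (x + y, y): v = (1, 1) has norm max(|1|, |1|) = 1, but T(v) = (2, 1) has norm 2 -- not preserved.
(C) T(x,y) = (x + y, x - y): v = (1, 1) has norm max(|1|, |1|) = 1, but T(v) = (2, 0) has norm 2 -- not preserved.
(D) T(x,y) = (2x, 2y): v = (1, 0) has norm max(|1|, |0|) = 1, but T(v) = (2, 0) has norm 2 -- not preserved.

Therefore the answer is (A).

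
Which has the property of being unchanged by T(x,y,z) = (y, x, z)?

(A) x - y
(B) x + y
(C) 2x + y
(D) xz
B

Apply T(x,y,z) = (y, x, z) to each option, i.e. replace (x, y, z) by the transformed coordinates.
Substitute the transformed coordinates into each option and compare with the original:
(A) x - y  ->  (y) - (x) = -x + y   [differs from x - y: not invariant]
(B) x + y  ->  (y) + (x) = x + y   [equals x + y: invariant]
(C) 2x + y  ->  2(y) + (x) = x + 2y   [differs from 2x + y: not invariant]
(D) xz  ->  (y)(z) = yz   [differs from xz: not invariant]

Only option (B), x + y, is unchanged by the transformation.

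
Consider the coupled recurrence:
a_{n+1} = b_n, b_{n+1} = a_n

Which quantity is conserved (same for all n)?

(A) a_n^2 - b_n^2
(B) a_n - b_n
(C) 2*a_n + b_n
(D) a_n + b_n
D

Replace a_n by a_{n+1} = b_n and b_n by b_{n+1} = a_n in each option and simplify:
(A) a_n^2 - b_n^2  ->  (b_n)^2 - (a_n)^2 = -a_n^2 + b_n^2   [not conserved]
(B) a_n - b_n  ->  (b_n) - (a_n) = -a_n + b_n   [not conserved]
(C) 2*a_n + b_n  ->  2*(b_n) + (a_n) = a_n + 2*b_n   [not conserved]
(D) a_n + b_n  ->  (b_n) + (a_n) = a_n + b_n   [conserved]

Only (D) a_n + b_n returns to itself after one step, so it is the conserved quantity.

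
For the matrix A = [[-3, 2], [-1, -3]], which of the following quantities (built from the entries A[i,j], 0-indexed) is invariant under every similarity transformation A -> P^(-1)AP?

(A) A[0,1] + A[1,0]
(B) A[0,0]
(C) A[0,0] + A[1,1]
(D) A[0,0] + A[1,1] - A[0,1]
C

A[0,0] + A[1,1] is the trace of A. By the cyclic property of the trace, tr(P^(-1)AP) = tr(APP^(-1)) = tr(A), so it is the same for every matrix similar to A.

The other combinations are not similarity invariants. For example, take P = [[1, 1], [0, 1]] (det P = 1), so P^(-1) = [[1, -1], [0, 1]] and
B = P^(-1)AP = [[-2, 3], [-1, -4]].
Evaluating each option on A and on B:
(A) A[0,1] + A[1,0]: 1 for A, 2 for B -> changes
(B) A[0,0]: -3 for A, -2 for B -> changes
(C) A[0,0] + A[1,1]: -6 for A, -6 for B -> unchanged
(D) A[0,0] + A[1,1] - A[0,1]: -8 for A, -9 for B -> changes

Only (C) A[0,0] + A[1,1] = -6 survives (and it does so for every P, not just this one), so it is the invariant.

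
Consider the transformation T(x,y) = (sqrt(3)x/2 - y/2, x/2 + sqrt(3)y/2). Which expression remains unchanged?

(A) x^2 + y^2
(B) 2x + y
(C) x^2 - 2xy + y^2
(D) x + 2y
A

An expression E(x,y) is invariant under T if E(T(x,y)) = E(x,y). Here T(x,y) = (sqrt(3)x/2 - y/2, x/2 + sqrt(3)y/2).
Substitute the transformed coordinates into each option and compare with the original:
(A) x^2 + y^2  ->  (sqrt(3)x/2 - y/2)^2 + (x/2 + sqrt(3)y/2)^2 = x^2 + y^2   [equals x^2 + y^2: invariant]
(B) 2x + y  ->  2(sqrt(3)x/2 - y/2) + (x/2 + sqrt(3)y/2) = x/2 + sqrt(3)x - y + sqrt(3)y/2   [differs from 2x + y: not invariant]
(C) x^2 - 2xy + y^2  ->  (sqrt(3)x/2 - y/2)^2 - 2(sqrt(3)x/2 - y/2)(x/2 + sqrt(3)y/2) + (x/2 + sqrt(3)y/2)^2 = -sqrt(3)x^2/2 + x^2 - xy + sqrt(3)y^2/2 + y^2   [differs from x^2 - 2xy + y^2: not invariant]
(D) x + 2y  ->  (sqrt(3)x/2 - y/2) + 2(x/2 + sqrt(3)y/2) = sqrt(3)x/2 + x - y/2 + sqrt(3)y   [differs from x + 2y: not invariant]

Only option (A), x^2 + y^2, is unchanged by the transformation.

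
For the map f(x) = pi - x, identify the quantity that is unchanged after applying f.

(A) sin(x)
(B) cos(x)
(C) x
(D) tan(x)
A

For f(x) = pi - x:
sin(pi - x) = sin(x), so sine is invariant under this transformation.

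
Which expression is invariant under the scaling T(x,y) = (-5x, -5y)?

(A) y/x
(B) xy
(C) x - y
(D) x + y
A

Under the uniform scaling T(x,y) = (-5x, -5y):
Substitute the transformed coordinates into each option and compare with the original:
(A) y/x  ->  (-5y)/(-5x) = y/x   [equals y/x: invariant]
(B) xy  ->  (-5x)(-5y) = 25xy   [differs from xy: not invariant]
(C) x - y  ->  (-5x) - (-5y) = -5x + 5y   [differs from x - y: not invariant]
(D) x + y  ->  (-5x) + (-5y) = -5x - 5y   [differs from x + y: not invariant]

Only option (A), y/x, is unchanged by the transformation.
The common factor -5 cancels in a ratio of coordinates, while sums, products and sums of squares pick up factors of -5 or 25.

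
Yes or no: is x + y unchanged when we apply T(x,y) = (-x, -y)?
No

Substitute T(x,y) = (-x, -y) into the expression and compare with the original.

Original: x + y
After applying T: (-x) + (-y) = -x - y

This differs from the original x + y (difference: -2x - 2y), so the expression is NOT invariant.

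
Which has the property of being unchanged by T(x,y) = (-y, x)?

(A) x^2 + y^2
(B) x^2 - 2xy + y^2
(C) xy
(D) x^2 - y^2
A

An expression E(x,y) is invariant under T if E(T(x,y)) = E(x,y). Here T(x,y) = (-y, x).
Substitute the transformed coordinates into each option and compare with the original:
(A) x^2 + y^2  ->  (-y)^2 + (x)^2 = x^2 + y^2   [equals x^2 + y^2: invariant]
(B) x^2 - 2xy + y^2  ->  (-y)^2 - 2(-y)(x) + (x)^2 = x^2 + 2xy + y^2   [differs from x^2 - 2xy + y^2: not invariant]
(C) xy  ->  (-y)(x) = -xy   [differs from xy: not invariant]
(D) x^2 - y^2  ->  (-y)^2 - (x)^2 = -x^2 + y^2   [differs from x^2 - y^2: not invariant]

Only option (A), x^2 + y^2, is unchanged by the transformation.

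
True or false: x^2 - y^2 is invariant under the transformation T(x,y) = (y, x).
False

Substitute T(x,y) = (y, x) into the expression and compare with the original.

Original: x^2 - y^2
After applying T: (y)^2 - (x)^2 = -x^2 + y^2

This differs from the original x^2 - y^2 (difference: -2x^2 + 2y^2), so the expression is NOT invariant.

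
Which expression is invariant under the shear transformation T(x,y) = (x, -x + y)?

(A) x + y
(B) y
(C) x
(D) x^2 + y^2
C

Under the shear T(x,y) = (x, -x + y):
Substitute the transformed coordinates into each option and compare with the original:
(A) x + y  ->  (x) + (-x + y) = y   [differs from x + y: not invariant]
(B) y  ->  (-x + y) = -x + y   [differs from y: not invariant]
(C) x  ->  (x) = x   [equals x: invariant]
(D) x^2 + y^2  ->  (x)^2 + (-x + y)^2 = 2x^2 - 2xy + y^2   [differs from x^2 + y^2: not invariant]

Only option (C), x, is unchanged by the transformation.
A vertical shear moves points parallel to the y-axis, so the x-coordinate (and any function of x alone) is unchanged.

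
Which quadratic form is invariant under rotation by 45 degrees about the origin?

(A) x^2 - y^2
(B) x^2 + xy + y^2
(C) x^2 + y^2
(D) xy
C

Rotation by 45 degrees sends (x, y) to (sqrt(2)x/2 - sqrt(2)y/2, sqrt(2)x/2 + sqrt(2)y/2).
Substitute the transformed coordinates into each option and compare with the original:
(A) x^2 - y^2  ->  (sqrt(2)x/2 - sqrt(2)y/2)^2 - (sqrt(2)x/2 + sqrt(2)y/2)^2 = -2xy   [differs from x^2 - y^2: not invariant]
(B) x^2 + xy + y^2  ->  (sqrt(2)x/2 - sqrt(2)y/2)^2 + (sqrt(2)x/2 - sqrt(2)y/2)(sqrt(2)x/2 + sqrt(2)y/2) + (sqrt(2)x/2 + sqrt(2)y/2)^2 = 3x^2/2 + y^2/2   [differs from x^2 + xy + y^2: not invariant]
(C) x^2 + y^2  ->  (sqrt(2)x/2 - sqrt(2)y/2)^2 + (sqrt(2)x/2 + sqrt(2)y/2)^2 = x^2 + y^2   [equals x^2 + y^2: invariant]
(D) xy  ->  (sqrt(2)x/2 - sqrt(2)y/2)(sqrt(2)x/2 + sqrt(2)y/2) = x^2/2 - y^2/2   [differs from xy: not invariant]

Only option (C), x^2 + y^2, is unchanged by the transformation.
x^2 + y^2 is the squared distance from the origin, which rotations preserve.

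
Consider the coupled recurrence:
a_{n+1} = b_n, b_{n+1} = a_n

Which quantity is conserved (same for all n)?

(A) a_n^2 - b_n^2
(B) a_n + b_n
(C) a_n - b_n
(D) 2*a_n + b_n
B

Replace a_n by a_{n+1} = b_n and b_n by b_{n+1} = a_n in each option and simplify:
(A) a_n^2 - b_n^2  ->  (b_n)^2 - (a_n)^2 = -a_n^2 + b_n^2   [not conserved]
(B) a_n + b_n  ->  (b_n) + (a_n) = a_n + b_n   [conserved]
(C) a_n - b_n  ->  (b_n) - (a_n) = -a_n + b_n   [not conserved]
(D) 2*a_n + b_n  ->  2*(b_n) + (a_n) = a_n + 2*b_n   [not conserved]

Only (B) a_n + b_n returns to itself after one step, so it is the conserved quantity.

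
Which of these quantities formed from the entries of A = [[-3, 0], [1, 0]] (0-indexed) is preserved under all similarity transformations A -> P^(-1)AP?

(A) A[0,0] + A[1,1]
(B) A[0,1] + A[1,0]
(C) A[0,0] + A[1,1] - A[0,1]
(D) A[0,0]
A

A[0,0] + A[1,1] is the trace of A. By the cyclic property of the trace, tr(P^(-1)AP) = tr(APP^(-1)) = tr(A), so it is the same for every matrix similar to A.

The other combinations are not similarity invariants. For example, take P = [[1, -1], [0, 1]] (det P = 1), so P^(-1) = [[1, 1], [0, 1]] and
B = P^(-1)AP = [[-2, 2], [1, -1]].
Evaluating each option on A and on B:
(A) A[0,0] + A[1,1]: -3 for A, -3 for B -> unchanged
(B) A[0,1] + A[1,0]: 1 for A, 3 for B -> changes
(C) A[0,0] + A[1,1] - A[0,1]: -3 for A, -5 for B -> changes
(D) A[0,0]: -3 for A, -2 for B -> changes

Only (A) A[0,0] + A[1,1] = -3 survives (and it does so for every P, not just this one), so it is the invariant.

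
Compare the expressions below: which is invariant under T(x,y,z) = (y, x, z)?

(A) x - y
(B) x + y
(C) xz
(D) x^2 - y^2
B

Apply T(x,y,z) = (y, x, z) to each option, i.e. replace (x, y, z) by the transformed coordinates.
Substitute the transformed coordinates into each option and compare with the original:
(A) x - y  ->  (y) - (x) = -x + y   [differs from x - y: not invariant]
(B) x + y  ->  (y) + (x) = x + y   [equals x + y: invariant]
(C) xz  ->  (y)(z) = yz   [differs from xz: not invariant]
(D) x^2 - y^2  ->  (y)^2 - (x)^2 = -x^2 + y^2   [differs from x^2 - y^2: not invariant]

Only option (B), x + y, is unchanged by the transformation.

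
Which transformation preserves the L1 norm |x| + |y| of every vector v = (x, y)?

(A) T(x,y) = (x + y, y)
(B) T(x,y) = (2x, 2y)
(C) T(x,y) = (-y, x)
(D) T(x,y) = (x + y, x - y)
C

A transformation preserves a norm if ||T(v)|| = ||v|| for every v; a single vector where the norm changes rules an option out.

(A) T(x,y) = (x + y, y): v = (0, 1) has norm |0| + |1| = 1, but T(v) = (1, 1) has norm 2 -- not preserved.
(B) T(x,y) = (2x, 2y): v = (1, 0) has norm |1| + |0| = 1, but T(v) = (2, 0) has norm 2 -- not preserved.
(C) T(x,y) = (-y, x): preserves the norm -- it only permutes the coordinates and/or flips signs, which leaves |x| + |y| unchanged.
(D) T(x,y) = (x + y, x - y): v = (1, 0) has norm |1| + |0| = 1, but T(v) = (1, 1) has norm 2 -- not preserved.

Therefore the answer is (C).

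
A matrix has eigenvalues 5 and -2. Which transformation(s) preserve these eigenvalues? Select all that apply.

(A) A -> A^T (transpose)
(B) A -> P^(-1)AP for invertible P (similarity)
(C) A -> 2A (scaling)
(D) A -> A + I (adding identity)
A and B

Eigenvalues are preserved by:
1. Similarity transformations: A -> P^(-1)AP (same characteristic polynomial)
2. Transpose: A^T has the same eigenvalues as A

Eigenvalues are NOT preserved by:
- Adding identity: eigenvalues become 5+1, -2+1
- Scaling: eigenvalues become 10, -4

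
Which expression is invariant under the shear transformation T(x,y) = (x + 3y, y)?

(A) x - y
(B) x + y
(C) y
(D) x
C

Under the shear T(x,y) = (x + 3y, y):
Substitute the transformed coordinates into each option and compare with the original:
(A) x - y  ->  (x + 3y) - (y) = x + 2y   [differs from x - y: not invariant]
(B) x + y  ->  (x + 3y) + (y) = x + 4y   [differs from x + y: not invariant]
(C) y  ->  (y) = y   [equals y: invariant]
(D) x  ->  (x + 3y) = x + 3y   [differs from x: not invariant]

Only option (C), y, is unchanged by the transformation.
A horizontal shear moves points parallel to the x-axis, so the y-coordinate (and any function of y alone) is unchanged.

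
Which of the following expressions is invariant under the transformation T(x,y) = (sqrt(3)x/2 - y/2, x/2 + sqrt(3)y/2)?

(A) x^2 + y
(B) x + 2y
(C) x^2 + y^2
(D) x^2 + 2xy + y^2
C

An expression E(x,y) is invariant under T if E(T(x,y)) = E(x,y). Here T(x,y) = (sqrt(3)x/2 - y/2, x/2 + sqrt(3)y/2).
Substitute the transformed coordinates into each option and compare with the original:
(A) x^2 + y  ->  (sqrt(3)x/2 - y/2)^2 + (x/2 + sqrt(3)y/2) = 3x^2/4 - sqrt(3)xy/2 + x/2 + y^2/4 + sqrt(3)y/2   [differs from x^2 + y: not invariant]
(B) x + 2y  ->  (sqrt(3)x/2 - y/2) + 2(x/2 + sqrt(3)y/2) = sqrt(3)x/2 + x - y/2 + sqrt(3)y   [differs from x + 2y: not invariant]
(C) x^2 + y^2  ->  (sqrt(3)x/2 - y/2)^2 + (x/2 + sqrt(3)y/2)^2 = x^2 + y^2   [equals x^2 + y^2: invariant]
(D) x^2 + 2xy + y^2  ->  (sqrt(3)x/2 - y/2)^2 + 2(sqrt(3)x/2 - y/2)(x/2 + sqrt(3)y/2) + (x/2 + sqrt(3)y/2)^2 = sqrt(3)x^2/2 + x^2 + xy - sqrt(3)y^2/2 + y^2   [differs from x^2 + 2xy + y^2: not invariant]

Only option (C), x^2 + y^2, is unchanged by the transformation.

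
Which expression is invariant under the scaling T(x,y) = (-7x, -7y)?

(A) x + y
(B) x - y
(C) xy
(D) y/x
D

Under the uniform scaling T(x,y) = (-7x, -7y):
Substitute the transformed coordinates into each option and compare with the original:
(A) x + y  ->  (-7x) + (-7y) = -7x - 7y   [differs from x + y: not invariant]
(B) x - y  ->  (-7x) - (-7y) = -7x + 7y   [differs from x - y: not invariant]
(C) xy  ->  (-7x)(-7y) = 49xy   [differs from xy: not invariant]
(D) y/x  ->  (-7y)/(-7x) = y/x   [equals y/x: invariant]

Only option (D), y/x, is unchanged by the transformation.
The common factor -7 cancels in a ratio of coordinates, while sums, products and sums of squares pick up factors of -7 or 49.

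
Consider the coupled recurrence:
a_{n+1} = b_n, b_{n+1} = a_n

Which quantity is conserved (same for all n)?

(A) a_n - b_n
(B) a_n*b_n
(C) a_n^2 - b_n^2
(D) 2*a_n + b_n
B

Replace a_n by a_{n+1} = b_n and b_n by b_{n+1} = a_n in each option and simplify:
(A) a_n - b_n  ->  (b_n) - (a_n) = -a_n + b_n   [not conserved]
(B) a_n*b_n  ->  (b_n)*(a_n) = a_n*b_n   [conserved]
(C) a_n^2 - b_n^2  ->  (b_n)^2 - (a_n)^2 = -a_n^2 + b_n^2   [not conserved]
(D) 2*a_n + b_n  ->  2*(b_n) + (a_n) = a_n + 2*b_n   [not conserved]

Only (B) a_n*b_n returns to itself after one step, so it is the conserved quantity.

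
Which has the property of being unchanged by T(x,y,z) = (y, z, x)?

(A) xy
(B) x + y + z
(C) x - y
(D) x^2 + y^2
B

Apply T(x,y,z) = (y, z, x) to each option, i.e. replace (x, y, z) by the transformed coordinates.
Substitute the transformed coordinates into each option and compare with the original:
(A) xy  ->  (y)(z) = yz   [differs from xy: not invariant]
(B) x + y + z  ->  (y) + (z) + (x) = x + y + z   [equals x + y + z: invariant]
(C) x - y  ->  (y) - (z) = y - z   [differs from x - y: not invariant]
(D) x^2 + y^2  ->  (y)^2 + (z)^2 = y^2 + z^2   [differs from x^2 + y^2: not invariant]

Only option (B), x + y + z, is unchanged by the transformation.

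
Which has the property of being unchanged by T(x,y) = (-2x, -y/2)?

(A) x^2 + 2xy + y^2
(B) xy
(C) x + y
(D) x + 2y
B

An expression E(x,y) is invariant under T if E(T(x,y)) = E(x,y). Here T(x,y) = (-2x, -y/2).
Substitute the transformed coordinates into each option and compare with the original:
(A) x^2 + 2xy + y^2  ->  (-2x)^2 + 2(-2x)(-y/2) + (-y/2)^2 = 4x^2 + 2xy + y^2/4   [differs from x^2 + 2xy + y^2: not invariant]
(B) xy  ->  (-2x)(-y/2) = xy   [equals xy: invariant]
(C) x + y  ->  (-2x) + (-y/2) = -2x - y/2   [differs from x + y: not invariant]
(D) x + 2y  ->  (-2x) + 2(-y/2) = -2x - y   [differs from x + 2y: not invariant]

Only option (B), xy, is unchanged by the transformation.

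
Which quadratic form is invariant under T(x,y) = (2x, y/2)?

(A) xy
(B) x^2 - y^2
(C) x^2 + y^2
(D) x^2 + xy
A

T multiplies x by 2 and divides y by 2.
Substitute the transformed coordinates into each option and compare with the original:
(A) xy  ->  (2x)(y/2) = xy   [equals xy: invariant]
(B) x^2 - y^2  ->  (2x)^2 - (y/2)^2 = 4x^2 - y^2/4   [differs from x^2 - y^2: not invariant]
(C) x^2 + y^2  ->  (2x)^2 + (y/2)^2 = 4x^2 + y^2/4   [differs from x^2 + y^2: not invariant]
(D) x^2 + xy  ->  (2x)^2 + (2x)(y/2) = 4x^2 + xy   [differs from x^2 + xy: not invariant]

Only option (A), xy, is unchanged by the transformation.
The factors 2 and 1/2 cancel only in the pure product xy.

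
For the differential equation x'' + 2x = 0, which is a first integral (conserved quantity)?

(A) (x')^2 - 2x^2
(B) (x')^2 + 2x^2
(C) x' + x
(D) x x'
B

A first integral I satisfies dI/dt = 0 along every solution. Differentiate each option and use the equation of motion:
(A) d/dt[(x')^2 - 2x^2] = 2x'x'' - 4x x' = -8x x', not identically 0
(B) d/dt[(x')^2 + 2x^2] = 2x'x'' + 4x x' = 2x'(-2x) + 4x x' = 0
(C) d/dt[x' + x] = x'' + x' = -2x + x', not identically 0
(D) d/dt[x x'] = (x')^2 + x x'' = (x')^2 - 2x^2, not identically 0

Only (B) has zero time-derivative. So the energy-like quantity (x')^2 + 2x^2 is the first integral.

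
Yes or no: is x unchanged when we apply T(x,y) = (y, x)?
No

Substitute T(x,y) = (y, x) into the expression and compare with the original.

Original: x
After applying T: (y) = y

This differs from the original x (difference: -x + y), so the expression is NOT invariant.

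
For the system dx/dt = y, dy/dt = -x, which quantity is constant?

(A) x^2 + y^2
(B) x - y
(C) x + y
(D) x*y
A

A first integral I satisfies dI/dt = 0 along every solution. Differentiate each option and use the equation of motion:
(A) d/dt[x^2 + y^2] = 2x*dx/dt + 2y*dy/dt = 2x*y + 2y*(-x) = 0
(B) d/dt[x - y] = y - (-x) = x + y, not identically 0
(C) d/dt[x + y] = y + (-x) = y - x, not identically 0
(D) d/dt[x*y] = (dx/dt)y + x(dy/dt) = y^2 - x^2, not identically 0

Only (A) has zero time-derivative. So x^2 + y^2 (the squared radius; trajectories are circles) is the conserved quantity.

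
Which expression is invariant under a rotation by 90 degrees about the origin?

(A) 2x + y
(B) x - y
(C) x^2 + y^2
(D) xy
C

A rotation by 90 degrees sends (x, y) to (-y, x).
Substitute the transformed coordinates into each option and compare with the original:
(A) 2x + y  ->  2(-y) + (x) = x - 2y   [differs from 2x + y: not invariant]
(B) x - y  ->  (-y) - (x) = -x - y   [differs from x - y: not invariant]
(C) x^2 + y^2  ->  (-y)^2 + (x)^2 = x^2 + y^2   [equals x^2 + y^2: invariant]
(D) xy  ->  (-y)(x) = -xy   [differs from xy: not invariant]

Only option (C), x^2 + y^2, is unchanged by the transformation.
Geometrically, x^2 + y^2 is the squared distance from the origin, which every rotation about the origin preserves.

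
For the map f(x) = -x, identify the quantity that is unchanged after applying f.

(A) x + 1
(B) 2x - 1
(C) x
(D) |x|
D

For f(x) = -x:
Applying f replaces x by -x. Since |-x| = |x|, the absolute value is unchanged by f, whereas x -> -x, 2x - 1 -> -2x - 1 and x + 1 -> -x + 1 all change.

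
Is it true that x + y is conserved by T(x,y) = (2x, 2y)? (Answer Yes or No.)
No

Substitute T(x,y) = (2x, 2y) into the expression and compare with the original.

Original: x + y
After applying T: (2x) + (2y) = 2x + 2y

This differs from the original x + y (difference: x + y), so the expression is NOT invariant.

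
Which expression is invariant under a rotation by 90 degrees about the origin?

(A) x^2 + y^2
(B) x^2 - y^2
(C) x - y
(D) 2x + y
A

A rotation by 90 degrees sends (x, y) to (-y, x).
Substitute the transformed coordinates into each option and compare with the original:
(A) x^2 + y^2  ->  (-y)^2 + (x)^2 = x^2 + y^2   [equals x^2 + y^2: invariant]
(B) x^2 - y^2  ->  (-y)^2 - (x)^2 = -x^2 + y^2   [differs from x^2 - y^2: not invariant]
(C) x - y  ->  (-y) - (x) = -x - y   [differs from x - y: not invariant]
(D) 2x + y  ->  2(-y) + (x) = x - 2y   [differs from 2x + y: not invariant]

Only option (A), x^2 + y^2, is unchanged by the transformation.
Geometrically, x^2 + y^2 is the squared distance from the origin, which every rotation about the origin preserves.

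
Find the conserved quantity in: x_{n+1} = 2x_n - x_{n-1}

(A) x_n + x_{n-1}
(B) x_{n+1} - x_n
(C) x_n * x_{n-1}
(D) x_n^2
B

For the recurrence x_{n+1} = 2x_n - x_{n-1}:

If x_{n+1} = 2x_n - x_{n-1}, then:
x_{n+1} - x_n = x_n - x_{n-1}
The first difference is constant throughout the sequence.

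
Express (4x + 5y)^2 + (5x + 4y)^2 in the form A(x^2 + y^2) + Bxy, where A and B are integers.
41(x^2 + y^2) + 80xy

Expanding: (4x + 5y)^2 = 16x^2 + 40xy + 25y^2
(5x + 4y)^2 = 25x^2 + 40xy + 16y^2
Sum = (16+25)(x^2+y^2) + 80xy = 41(x^2 + y^2) + 80xy
This is symmetric in x and y.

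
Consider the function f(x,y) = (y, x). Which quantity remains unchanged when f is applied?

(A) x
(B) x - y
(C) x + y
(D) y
C

For f(x,y) = (y, x):
After applying f: x' = y, y' = x. So x' + y' = y + x = x + y.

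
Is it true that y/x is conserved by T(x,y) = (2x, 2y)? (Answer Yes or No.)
Yes

Substitute T(x,y) = (2x, 2y) into the expression and compare with the original.

Original: y/x
After applying T: (2y)/(2x) = y/x

This is identical to the original y/x, so the expression is invariant.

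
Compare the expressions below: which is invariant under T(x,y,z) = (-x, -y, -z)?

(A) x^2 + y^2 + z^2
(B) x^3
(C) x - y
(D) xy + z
A

Apply T(x,y,z) = (-x, -y, -z) to each option, i.e. replace (x, y, z) by the transformed coordinates.
Substitute the transformed coordinates into each option and compare with the original:
(A) x^2 + y^2 + z^2  ->  (-x)^2 + (-y)^2 + (-z)^2 = x^2 + y^2 + z^2   [equals x^2 + y^2 + z^2: invariant]
(B) x^3  ->  (-x)^3 = -x^3   [differs from x^3: not invariant]
(C) x - y  ->  (-x) - (-y) = -x + y   [differs from x - y: not invariant]
(D) xy + z  ->  (-x)(-y) + (-z) = xy - z   [differs from xy + z: not invariant]

Only option (A), x^2 + y^2 + z^2, is unchanged by the transformation.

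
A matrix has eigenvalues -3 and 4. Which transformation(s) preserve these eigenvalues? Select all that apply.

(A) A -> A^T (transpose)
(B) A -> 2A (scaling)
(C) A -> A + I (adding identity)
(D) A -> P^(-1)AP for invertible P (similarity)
A and D

Eigenvalues are preserved by:
1. Similarity transformations: A -> P^(-1)AP (same characteristic polynomial)
2. Transpose: A^T has the same eigenvalues as A

Eigenvalues are NOT preserved by:
- Adding identity: eigenvalues become -3+1, 4+1
- Scaling: eigenvalues become -6, 8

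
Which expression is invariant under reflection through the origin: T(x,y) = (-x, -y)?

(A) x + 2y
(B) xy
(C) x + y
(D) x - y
B

The map is reflection through the origin: T(x,y) = (-x, -y).
Substitute the transformed coordinates into each option and compare with the original:
(A) x + 2y  ->  (-x) + 2(-y) = -x - 2y   [differs from x + 2y: not invariant]
(B) xy  ->  (-x)(-y) = xy   [equals xy: invariant]
(C) x + y  ->  (-x) + (-y) = -x - y   [differs from x + y: not invariant]
(D) x - y  ->  (-x) - (-y) = -x + y   [differs from x - y: not invariant]

Only option (B), xy, is unchanged by the transformation.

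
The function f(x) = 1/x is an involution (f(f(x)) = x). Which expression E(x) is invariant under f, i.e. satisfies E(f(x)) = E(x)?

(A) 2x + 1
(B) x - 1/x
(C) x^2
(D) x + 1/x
D

Replace x by f(x) = 1/x in each option and simplify. As a quick numerical cross-check, also compare E(4) with E(f(4)) = E(1/4).

(A) 2x + 1  ->  2(1/x) + 1 = (x + 2)/x; check: E(4) = 9 but E(1/4) = 3/2.   [not invariant]
(B) x - 1/x  ->  (1/x) - 1/(1/x) = -x + 1/x; check: E(4) = 15/4 but E(1/4) = -15/4.   [not invariant]
(C) x^2  ->  (1/x)^2 = x^(-2); check: E(4) = 16 but E(1/4) = 1/16.   [not invariant]
(D) x + 1/x  ->  (1/x) + 1/(1/x), which simplifies back to x + 1/x; check: E(4) = 17/4, E(1/4) = 17/4.   [invariant]

Only (D) is unchanged. E is symmetric under swapping x with f(x) = 1/x, which is exactly what an involution does.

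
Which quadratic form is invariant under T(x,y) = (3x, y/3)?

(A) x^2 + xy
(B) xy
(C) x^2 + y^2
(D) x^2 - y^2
B

T multiplies x by 3 and divides y by 3.
Substitute the transformed coordinates into each option and compare with the original:
(A) x^2 + xy  ->  (3x)^2 + (3x)(y/3) = 9x^2 + xy   [differs from x^2 + xy: not invariant]
(B) xy  ->  (3x)(y/3) = xy   [equals xy: invariant]
(C) x^2 + y^2  ->  (3x)^2 + (y/3)^2 = 9x^2 + y^2/9   [differs from x^2 + y^2: not invariant]
(D) x^2 - y^2  ->  (3x)^2 - (y/3)^2 = 9x^2 - y^2/9   [differs from x^2 - y^2: not invariant]

Only option (B), xy, is unchanged by the transformation.
The factors 3 and 1/3 cancel only in the pure product xy.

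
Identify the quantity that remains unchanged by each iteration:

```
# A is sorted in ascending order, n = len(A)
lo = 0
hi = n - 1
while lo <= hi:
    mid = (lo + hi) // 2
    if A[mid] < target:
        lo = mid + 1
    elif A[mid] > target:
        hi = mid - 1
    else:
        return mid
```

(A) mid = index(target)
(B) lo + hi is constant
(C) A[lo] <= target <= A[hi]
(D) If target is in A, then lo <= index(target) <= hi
D

A loop invariant must hold before the first iteration and be re-established by every execution of the body.

(D) If target is in A, then lo <= index(target) <= hi: Before the loop [lo, hi] = [0, n-1] covers every index. When A[mid] < target, sortedness puts target strictly to the right of mid, so setting lo = mid + 1 keeps index(target) in [lo, hi]; symmetrically for hi = mid - 1. Hence 'if target is in A then lo <= index(target) <= hi' holds after every iteration, and when lo > hi it proves target is absent.

The other options fail:
(A) mid = index(target): mid is just the current probe; it equals index(target) only on the iteration that returns.
(B) lo + hi is constant: each iteration moves exactly one of lo, hi, so lo + hi changes (e.g. 0 + (n-1) becomes (mid+1) + (n-1)).
(C) A[lo] <= target <= A[hi]: fails when target is not in A (e.g. target < A[0] already violates it before the loop), so it is not maintained in general.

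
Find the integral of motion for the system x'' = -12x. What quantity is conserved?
E = (x')^2 + 12x^2

Multiply the equation by x':
x' * x'' = -12x * x'
The left side is d/dt[(x')^2/2] and the right side is d/dt[-12x^2/2], so
d/dt[(x')^2/2 + 12x^2/2] = 0, i.e. (x')^2/2 + 12x^2/2 = constant.
Multiplying by 2, the integral of motion is E = (x')^2 + 12x^2.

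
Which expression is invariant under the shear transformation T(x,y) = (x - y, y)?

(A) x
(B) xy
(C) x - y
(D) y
D

Under the shear T(x,y) = (x - y, y):
Substitute the transformed coordinates into each option and compare with the original:
(A) x  ->  (x - y) = x - y   [differs from x: not invariant]
(B) xy  ->  (x - y)(y) = xy - y^2   [differs from xy: not invariant]
(C) x - y  ->  (x - y) - (y) = x - 2y   [differs from x - y: not invariant]
(D) y  ->  (y) = y   [equals y: invariant]

Only option (D), y, is unchanged by the transformation.
A horizontal shear moves points parallel to the x-axis, so the y-coordinate (and any function of y alone) is unchanged.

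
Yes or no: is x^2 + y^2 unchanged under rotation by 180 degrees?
Yes

Applying rotation by 180 degrees: x' = x*cos(180 degrees) - y*sin(180 degrees) = -x, y' = x*sin(180 degrees) + y*cos(180 degrees) = -y

Substituting into x^2 + y^2:
(-x)^2 + (-y)^2
= x^2 + y^2

This equals the original expression x^2 + y^2, so it IS invariant.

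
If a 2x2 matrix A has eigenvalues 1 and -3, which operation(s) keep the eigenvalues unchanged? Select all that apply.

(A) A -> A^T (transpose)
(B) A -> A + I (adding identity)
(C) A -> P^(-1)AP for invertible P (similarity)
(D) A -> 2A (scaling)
A and C

Eigenvalues are preserved by:
1. Similarity transformations: A -> P^(-1)AP (same characteristic polynomial)
2. Transpose: A^T has the same eigenvalues as A

Eigenvalues are NOT preserved by:
- Adding identity: eigenvalues become 1+1, -3+1
- Scaling: eigenvalues become 2, -6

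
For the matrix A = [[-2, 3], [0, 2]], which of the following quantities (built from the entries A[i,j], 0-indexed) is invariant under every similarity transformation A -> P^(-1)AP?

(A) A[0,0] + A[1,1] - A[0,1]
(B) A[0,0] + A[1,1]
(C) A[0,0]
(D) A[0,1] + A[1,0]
B

A[0,0] + A[1,1] is the trace of A. By the cyclic property of the trace, tr(P^(-1)AP) = tr(APP^(-1)) = tr(A), so it is the same for every matrix similar to A.

The other combinations are not similarity invariants. For example, take P = [[1, 1], [1, 2]] (det P = 1), so P^(-1) = [[2, -1], [-1, 1]] and
B = P^(-1)AP = [[0, 4], [1, 0]].
Evaluating each option on A and on B:
(A) A[0,0] + A[1,1] - A[0,1]: -3 for A, -4 for B -> changes
(B) A[0,0] + A[1,1]: 0 for A, 0 for B -> unchanged
(C) A[0,0]: -2 for A, 0 for B -> changes
(D) A[0,1] + A[1,0]: 3 for A, 5 for B -> changes

Only (B) A[0,0] + A[1,1] = 0 survives (and it does so for every P, not just this one), so it is the invariant.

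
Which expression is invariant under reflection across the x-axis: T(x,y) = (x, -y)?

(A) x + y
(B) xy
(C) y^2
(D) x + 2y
C

The map is reflection across the x-axis: T(x,y) = (x, -y).
Substitute the transformed coordinates into each option and compare with the original:
(A) x + y  ->  (x) + (-y) = x - y   [differs from x + y: not invariant]
(B) xy  ->  (x)(-y) = -xy   [differs from xy: not invariant]
(C) y^2  ->  (-y)^2 = y^2   [equals y^2: invariant]
(D) x + 2y  ->  (x) + 2(-y) = x - 2y   [differs from x + 2y: not invariant]

Only option (C), y^2, is unchanged by the transformation.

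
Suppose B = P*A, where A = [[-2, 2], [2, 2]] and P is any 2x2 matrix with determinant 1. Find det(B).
-8

By the multiplicative property of determinants, det(B) = det(P*A) = det(P) * det(A) = det(A),
so the determinant is invariant under multiplication by any determinant-1 matrix; we just need det(A).

det(A) = (-2)(2) - (2)(2) = -4 - 4 = -8

Therefore det(B) = 1 * (-8) = -8.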